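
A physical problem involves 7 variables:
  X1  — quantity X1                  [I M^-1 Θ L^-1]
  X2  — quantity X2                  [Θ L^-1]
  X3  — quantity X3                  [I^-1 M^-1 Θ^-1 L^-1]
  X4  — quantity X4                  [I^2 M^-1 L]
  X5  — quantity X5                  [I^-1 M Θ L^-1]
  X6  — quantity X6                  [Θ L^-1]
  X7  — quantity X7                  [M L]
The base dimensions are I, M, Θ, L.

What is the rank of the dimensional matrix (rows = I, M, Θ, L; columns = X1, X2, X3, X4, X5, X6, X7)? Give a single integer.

Exponent matrix [I,M,Θ,L] × [X1,X2,X3,X4,X5,X6,X7]:
  I: [ 1  0 -1  2 -1  0  0]
  M: [-1  0 -1 -1  1  0  1]
  Θ: [ 1  1 -1  0  1  1  0]
  L: [-1 -1 -1  1 -1 -1  1]
RREF → pivots at {X1,X2,X3} ⇒ r = 3

3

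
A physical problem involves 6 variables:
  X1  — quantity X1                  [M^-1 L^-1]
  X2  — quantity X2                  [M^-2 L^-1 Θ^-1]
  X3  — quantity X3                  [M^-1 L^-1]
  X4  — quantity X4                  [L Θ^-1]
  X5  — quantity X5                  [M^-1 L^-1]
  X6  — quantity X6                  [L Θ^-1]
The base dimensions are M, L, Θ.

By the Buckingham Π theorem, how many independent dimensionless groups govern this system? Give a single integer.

Exponent matrix [M,L,Θ] × [X1,X2,X3,X4,X5,X6]:
  M: [-1 -2 -1  0 -1  0]
  L: [-1 -1 -1  1 -1  1]
  Θ: [ 0 -1  0 -1  0 -1]
Row reduction gives pivot columns X1,X2; rank = 2
n=6, r=2 ⇒ 4 dimensionless groups

4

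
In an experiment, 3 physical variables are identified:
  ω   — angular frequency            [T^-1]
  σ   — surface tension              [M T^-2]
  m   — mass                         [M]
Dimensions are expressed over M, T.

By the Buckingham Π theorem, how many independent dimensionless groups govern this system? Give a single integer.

1

Write exponents as rows M,T / cols ω,σ,m:
  M: [ 0  1  1]
  T: [-1 -2  0]
Row reduction gives pivot columns ω,σ; rank = 2
Π count = n − r = 3 − 2 = 1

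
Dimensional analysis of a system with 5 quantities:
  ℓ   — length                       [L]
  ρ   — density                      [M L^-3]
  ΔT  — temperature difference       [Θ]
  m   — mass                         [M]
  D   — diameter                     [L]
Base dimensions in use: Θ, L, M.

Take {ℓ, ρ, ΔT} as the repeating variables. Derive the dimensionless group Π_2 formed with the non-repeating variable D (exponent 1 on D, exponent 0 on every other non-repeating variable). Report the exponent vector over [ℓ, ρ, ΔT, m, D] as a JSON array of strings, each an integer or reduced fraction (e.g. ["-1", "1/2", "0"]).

Dimensional matrix (Θ×L×M by ℓ×ρ×ΔT×m×D):
  Θ: [ 0  0  1  0  0]
  L: [ 1 -3  0  0  1]
  M: [ 0  1  0  1  0]
Echelon form has 3 nonzero rows (pivots: ℓ,ρ,ΔT)
Pivot set = {ℓ,ρ,ΔT}, free = {m,D}
RREF:
  r0: [   1    0    0    3    1]
  r1: [   0    1    0    1    0]
  r2: [   0    0    1    0    0]
Fix exponent of D at 1, m at 0; solve each RREF row for its pivot's exponent:
  r0: exp(ℓ) + (1)·1 = 0 ⇒ exp(ℓ) = -1
  r1: exp(ρ) + (0)·1 = 0 ⇒ exp(ρ) = 0
  r2: exp(ΔT) + (0)·1 = 0 ⇒ exp(ΔT) = 0
Π_2 = ℓ^-1 · D

["-1", "0", "0", "0", "1"]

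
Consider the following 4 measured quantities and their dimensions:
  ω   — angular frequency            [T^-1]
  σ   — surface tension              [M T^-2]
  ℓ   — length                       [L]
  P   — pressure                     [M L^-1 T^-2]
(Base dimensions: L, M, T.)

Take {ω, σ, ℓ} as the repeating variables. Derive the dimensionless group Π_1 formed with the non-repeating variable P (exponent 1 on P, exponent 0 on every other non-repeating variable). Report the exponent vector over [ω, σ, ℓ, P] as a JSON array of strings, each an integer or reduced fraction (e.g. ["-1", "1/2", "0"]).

["0", "-1", "1", "1"]

Dimensional matrix (L×M×T by ω×σ×ℓ×P):
  L: [ 0  0  1 -1]
  M: [ 0  1  0  1]
  T: [-1 -2  0 -2]
RREF → pivots at {ω,σ,ℓ} ⇒ r = 3
Repeat: ω,σ,ℓ; free: P
RREF:
  r0: [   1    0    0    0]
  r1: [   0    1    0    1]
  r2: [   0    0    1   -1]
Fix exponent of P at 1; solve each RREF row for its pivot's exponent:
  r0: exp(ω) + (0)·1 = 0 ⇒ exp(ω) = 0
  r1: exp(σ) + (1)·1 = 0 ⇒ exp(σ) = -1
  r2: exp(ℓ) + (-1)·1 = 0 ⇒ exp(ℓ) = 1
Π_1 = σ^-1 · ℓ · P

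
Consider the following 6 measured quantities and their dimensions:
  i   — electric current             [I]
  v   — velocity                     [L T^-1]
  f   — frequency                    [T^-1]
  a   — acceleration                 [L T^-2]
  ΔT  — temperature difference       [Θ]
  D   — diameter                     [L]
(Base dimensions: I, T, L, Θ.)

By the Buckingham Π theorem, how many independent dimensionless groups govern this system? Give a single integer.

2

Exponent matrix [I,T,L,Θ] × [i,v,f,a,ΔT,D]:
  I: [ 1  0  0  0  0  0]
  T: [ 0 -1 -1 -2  0  0]
  L: [ 0  1  0  1  0  1]
  Θ: [ 0  0  0  0  1  0]
RREF → pivots at {i,v,f,ΔT} ⇒ r = 4
Π count = n − r = 6 − 4 = 2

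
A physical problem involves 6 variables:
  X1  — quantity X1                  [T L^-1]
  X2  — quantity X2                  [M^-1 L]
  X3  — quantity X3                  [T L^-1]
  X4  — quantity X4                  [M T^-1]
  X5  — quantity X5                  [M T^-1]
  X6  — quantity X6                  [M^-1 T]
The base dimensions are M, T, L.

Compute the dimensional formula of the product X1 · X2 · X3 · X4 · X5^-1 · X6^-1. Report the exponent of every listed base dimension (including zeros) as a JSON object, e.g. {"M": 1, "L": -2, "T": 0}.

{"M": 0, "T": 1, "L": -1}

Write exponents as rows M,T,L / cols X1,X2,X3,X4,X5,X6:
  M: [ 0 -1  0  1  1 -1]
  T: [ 1  0  1 -1 -1  1]
  L: [-1  1 -1  0  0  0]
  [M]: (1)·0+(1)·-1+(1)·0+(1)·1+(-1)·1+(-1)·-1 = 0
  [T]: (1)·1+(1)·0+(1)·1+(1)·-1+(-1)·-1+(-1)·1 = 1
  [L]: (1)·-1+(1)·1+(1)·-1+(1)·0+(-1)·0+(-1)·0 = -1
⇒ T L^-1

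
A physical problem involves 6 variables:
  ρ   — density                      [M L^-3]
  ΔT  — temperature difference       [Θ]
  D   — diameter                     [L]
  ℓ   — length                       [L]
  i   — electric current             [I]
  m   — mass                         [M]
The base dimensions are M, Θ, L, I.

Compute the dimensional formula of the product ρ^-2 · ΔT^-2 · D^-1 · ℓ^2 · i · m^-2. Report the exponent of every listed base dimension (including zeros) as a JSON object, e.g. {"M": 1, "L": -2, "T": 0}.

Write exponents as rows M,Θ,L,I / cols ρ,ΔT,D,ℓ,i,m:
  M: [ 1  0  0  0  0  1]
  Θ: [ 0  1  0  0  0  0]
  L: [-3  0  1  1  0  0]
  I: [ 0  0  0  0  1  0]
  [M]: (-2)·1+(-2)·0+(-1)·0+(2)·0+(1)·0+(-2)·1 = -4
  [Θ]: (-2)·0+(-2)·1+(-1)·0+(2)·0+(1)·0+(-2)·0 = -2
  [L]: (-2)·-3+(-2)·0+(-1)·1+(2)·1+(1)·0+(-2)·0 = 7
  [I]: (-2)·0+(-2)·0+(-1)·0+(2)·0+(1)·1+(-2)·0 = 1
⇒ M^-4 Θ^-2 L^7 I

{"M": -4, "Θ": -2, "L": 7, "I": 1}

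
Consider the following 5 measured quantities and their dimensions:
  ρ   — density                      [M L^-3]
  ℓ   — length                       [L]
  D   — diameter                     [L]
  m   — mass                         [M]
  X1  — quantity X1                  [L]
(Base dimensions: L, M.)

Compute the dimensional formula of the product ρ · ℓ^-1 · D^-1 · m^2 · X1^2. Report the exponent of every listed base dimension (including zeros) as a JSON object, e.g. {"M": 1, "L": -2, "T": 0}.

Dimensional matrix (L×M by ρ×ℓ×D×m×X1):
  L: [-3  1  1  0  1]
  M: [ 1  0  0  1  0]
  [L]: (1)·-3+(-1)·1+(-1)·1+(2)·0+(2)·1 = -3
  [M]: (1)·1+(-1)·0+(-1)·0+(2)·1+(2)·0 = 3
⇒ L^-3 M^3

{"L": -3, "M": 3}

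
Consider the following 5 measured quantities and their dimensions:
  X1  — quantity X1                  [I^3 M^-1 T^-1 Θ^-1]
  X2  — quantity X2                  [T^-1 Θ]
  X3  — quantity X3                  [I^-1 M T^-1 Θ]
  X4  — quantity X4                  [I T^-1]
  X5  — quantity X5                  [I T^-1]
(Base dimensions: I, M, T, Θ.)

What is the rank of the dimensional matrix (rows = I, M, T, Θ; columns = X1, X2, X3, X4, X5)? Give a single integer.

3

Write exponents as rows I,M,T,Θ / cols X1,X2,X3,X4,X5:
  I: [ 3  0 -1  1  1]
  M: [-1  0  1  0  0]
  T: [-1 -1 -1 -1 -1]
  Θ: [-1  1  1  0  0]
RREF → pivots at {X1,X2,X3} ⇒ r = 3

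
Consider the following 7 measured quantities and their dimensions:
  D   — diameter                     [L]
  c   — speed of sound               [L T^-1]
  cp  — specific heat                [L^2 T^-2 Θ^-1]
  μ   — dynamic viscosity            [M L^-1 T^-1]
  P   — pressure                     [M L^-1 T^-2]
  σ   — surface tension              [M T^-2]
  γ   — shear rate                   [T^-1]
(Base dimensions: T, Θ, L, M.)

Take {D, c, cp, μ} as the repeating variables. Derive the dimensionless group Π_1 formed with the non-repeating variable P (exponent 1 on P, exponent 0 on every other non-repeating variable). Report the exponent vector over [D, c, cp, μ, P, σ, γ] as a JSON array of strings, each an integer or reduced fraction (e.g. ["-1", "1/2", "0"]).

Write exponents as rows T,Θ,L,M / cols D,c,cp,μ,P,σ,γ:
  T: [ 0 -1 -2 -1 -2 -2 -1]
  Θ: [ 0  0 -1  0  0  0  0]
  L: [ 1  1  2 -1 -1  0  0]
  M: [ 0  0  0  1  1  1  0]
Echelon form has 4 nonzero rows (pivots: D,c,cp,μ)
Repeat: D,c,cp,μ; free: P,σ,γ
RREF:
  r0: [   1    0    0    0   -1    0   -1]
  r1: [   0    1    0    0    1    1    1]
  r2: [   0    0    1    0    0    0    0]
  r3: [   0    0    0    1    1    1    0]
Fix exponent of P at 1, σ at 0, γ at 0; solve each RREF row for its pivot's exponent:
  r0: exp(D) + (-1)·1 = 0 ⇒ exp(D) = 1
  r1: exp(c) + (1)·1 = 0 ⇒ exp(c) = -1
  r2: exp(cp) + (0)·1 = 0 ⇒ exp(cp) = 0
  r3: exp(μ) + (1)·1 = 0 ⇒ exp(μ) = -1
Π_1 = D · c^-1 · μ^-1 · P

["1", "-1", "0", "-1", "1", "0", "0"]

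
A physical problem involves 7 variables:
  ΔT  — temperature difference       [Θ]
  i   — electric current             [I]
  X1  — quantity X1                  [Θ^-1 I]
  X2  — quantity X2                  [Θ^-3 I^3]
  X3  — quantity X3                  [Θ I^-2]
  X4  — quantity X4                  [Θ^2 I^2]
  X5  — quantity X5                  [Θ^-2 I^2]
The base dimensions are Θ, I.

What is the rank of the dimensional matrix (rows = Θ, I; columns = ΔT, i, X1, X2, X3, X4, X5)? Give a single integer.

Write exponents as rows Θ,I / cols ΔT,i,X1,X2,X3,X4,X5:
  Θ: [ 1  0 -1 -3  1  2 -2]
  I: [ 0  1  1  3 -2  2  2]
RREF → pivots at {ΔT,i} ⇒ r = 2

2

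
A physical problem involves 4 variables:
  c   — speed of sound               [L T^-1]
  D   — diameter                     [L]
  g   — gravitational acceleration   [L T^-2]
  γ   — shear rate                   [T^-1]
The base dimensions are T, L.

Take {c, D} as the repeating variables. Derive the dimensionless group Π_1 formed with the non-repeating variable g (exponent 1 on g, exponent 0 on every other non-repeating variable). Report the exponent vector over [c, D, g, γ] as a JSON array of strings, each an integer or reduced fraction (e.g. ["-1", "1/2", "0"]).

["-2", "1", "1", "0"]

Write exponents as rows T,L / cols c,D,g,γ:
  T: [-1  0 -2 -1]
  L: [ 1  1  1  0]
Echelon form has 2 nonzero rows (pivots: c,D)
Pivot set = {c,D}, free = {g,γ}
RREF:
  r0: [   1    0    2    1]
  r1: [   0    1   -1   -1]
Fix exponent of g at 1, γ at 0; solve each RREF row for its pivot's exponent:
  r0: exp(c) + (2)·1 = 0 ⇒ exp(c) = -2
  r1: exp(D) + (-1)·1 = 0 ⇒ exp(D) = 1
Π_1 = c^-2 · D · g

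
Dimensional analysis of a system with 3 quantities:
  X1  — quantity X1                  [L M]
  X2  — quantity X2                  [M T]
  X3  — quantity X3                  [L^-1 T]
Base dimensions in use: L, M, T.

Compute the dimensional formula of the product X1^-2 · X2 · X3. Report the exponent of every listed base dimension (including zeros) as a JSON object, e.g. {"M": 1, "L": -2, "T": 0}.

{"L": -3, "M": -1, "T": 2}

Exponent matrix [L,M,T] × [X1,X2,X3]:
  L: [ 1  0 -1]
  M: [ 1  1  0]
  T: [ 0  1  1]
  [L]: (-2)·1+(1)·0+(1)·-1 = -3
  [M]: (-2)·1+(1)·1+(1)·0 = -1
  [T]: (-2)·0+(1)·1+(1)·1 = 2
⇒ L^-3 M^-1 T^2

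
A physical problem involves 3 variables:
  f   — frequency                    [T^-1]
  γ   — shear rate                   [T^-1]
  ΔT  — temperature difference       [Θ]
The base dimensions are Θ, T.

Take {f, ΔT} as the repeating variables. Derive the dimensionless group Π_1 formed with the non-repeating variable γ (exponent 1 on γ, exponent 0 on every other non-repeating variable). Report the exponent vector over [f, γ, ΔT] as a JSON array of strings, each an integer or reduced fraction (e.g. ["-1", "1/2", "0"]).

Dimensional matrix (Θ×T by f×γ×ΔT):
  Θ: [ 0  0  1]
  T: [-1 -1  0]
RREF → pivots at {f,ΔT} ⇒ r = 2
Repeat: f,ΔT; free: γ
RREF:
  r0: [   1    1    0]
  r1: [   0    0    1]
Fix exponent of γ at 1; solve each RREF row for its pivot's exponent:
  r0: exp(f) + (1)·1 = 0 ⇒ exp(f) = -1
  r1: exp(ΔT) + (0)·1 = 0 ⇒ exp(ΔT) = 0
Π_1 = f^-1 · γ

["-1", "1", "0"]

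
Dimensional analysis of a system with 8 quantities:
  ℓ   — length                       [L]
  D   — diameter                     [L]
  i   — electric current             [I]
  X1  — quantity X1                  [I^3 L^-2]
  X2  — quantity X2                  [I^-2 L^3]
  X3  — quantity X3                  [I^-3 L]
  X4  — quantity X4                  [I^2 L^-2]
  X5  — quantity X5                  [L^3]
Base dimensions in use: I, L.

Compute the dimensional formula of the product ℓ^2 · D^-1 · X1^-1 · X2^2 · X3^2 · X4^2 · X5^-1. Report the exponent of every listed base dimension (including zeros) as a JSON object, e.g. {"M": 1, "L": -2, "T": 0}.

Write exponents as rows I,L / cols ℓ,D,i,X1,X2,X3,X4,X5:
  I: [ 0  0  1  3 -2 -3  2  0]
  L: [ 1  1  0 -2  3  1 -2  3]
  [I]: (2)·0+(-1)·0+(-1)·3+(2)·-2+(2)·-3+(2)·2+(-1)·0 = -9
  [L]: (2)·1+(-1)·1+(-1)·-2+(2)·3+(2)·1+(2)·-2+(-1)·3 = 4
⇒ I^-9 L^4

{"I": -9, "L": 4}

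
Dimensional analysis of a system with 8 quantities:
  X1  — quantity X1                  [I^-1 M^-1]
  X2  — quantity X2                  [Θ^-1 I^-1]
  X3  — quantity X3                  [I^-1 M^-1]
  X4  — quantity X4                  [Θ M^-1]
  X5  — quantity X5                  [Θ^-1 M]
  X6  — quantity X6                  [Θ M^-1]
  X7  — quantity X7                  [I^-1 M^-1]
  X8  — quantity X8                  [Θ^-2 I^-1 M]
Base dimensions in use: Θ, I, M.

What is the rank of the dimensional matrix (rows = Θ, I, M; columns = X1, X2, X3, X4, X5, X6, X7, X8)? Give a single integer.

2

Exponent matrix [Θ,I,M] × [X1,X2,X3,X4,X5,X6,X7,X8]:
  Θ: [ 0 -1  0  1 -1  1  0 -2]
  I: [-1 -1 -1  0  0  0 -1 -1]
  M: [-1  0 -1 -1  1 -1 -1  1]
Row reduction gives pivot columns X1,X2; rank = 2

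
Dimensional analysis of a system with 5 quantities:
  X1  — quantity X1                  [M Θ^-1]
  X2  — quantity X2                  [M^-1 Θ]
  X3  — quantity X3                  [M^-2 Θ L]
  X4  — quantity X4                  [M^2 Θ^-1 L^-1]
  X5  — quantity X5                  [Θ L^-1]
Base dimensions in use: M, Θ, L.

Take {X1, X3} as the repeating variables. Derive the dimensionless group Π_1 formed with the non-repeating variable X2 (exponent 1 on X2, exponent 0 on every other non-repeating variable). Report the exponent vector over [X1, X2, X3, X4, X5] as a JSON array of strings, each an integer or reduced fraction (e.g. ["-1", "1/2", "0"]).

["1", "1", "0", "0", "0"]

Dimensional matrix (M×Θ×L by X1×X2×X3×X4×X5):
  M: [ 1 -1 -2  2  0]
  Θ: [-1  1  1 -1  1]
  L: [ 0  0  1 -1 -1]
RREF → pivots at {X1,X3} ⇒ r = 2
Repeat: X1,X3; free: X2,X4,X5
RREF:
  r0: [   1   -1    0    0   -2]
  r1: [   0    0    1   -1   -1]
  r2: [   0    0    0    0    0]
Fix exponent of X2 at 1, X4 at 0, X5 at 0; solve each RREF row for its pivot's exponent:
  r0: exp(X1) + (-1)·1 = 0 ⇒ exp(X1) = 1
  r1: exp(X3) + (0)·1 = 0 ⇒ exp(X3) = 0
Π_1 = X1 · X2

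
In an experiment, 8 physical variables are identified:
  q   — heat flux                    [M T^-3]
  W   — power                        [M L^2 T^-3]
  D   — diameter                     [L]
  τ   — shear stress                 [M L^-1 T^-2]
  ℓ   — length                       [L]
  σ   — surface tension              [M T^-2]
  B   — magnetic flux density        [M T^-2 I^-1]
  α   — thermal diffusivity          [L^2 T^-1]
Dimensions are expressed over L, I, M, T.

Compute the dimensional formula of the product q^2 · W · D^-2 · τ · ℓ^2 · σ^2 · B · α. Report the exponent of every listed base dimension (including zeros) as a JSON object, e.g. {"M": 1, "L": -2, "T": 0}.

Dimensional matrix (L×I×M×T by q×W×D×τ×ℓ×σ×B×α):
  L: [ 0  2  1 -1  1  0  0  2]
  I: [ 0  0  0  0  0  0 -1  0]
  M: [ 1  1  0  1  0  1  1  0]
  T: [-3 -3  0 -2  0 -2 -2 -1]
  [L]: (2)·0+(1)·2+(-2)·1+(1)·-1+(2)·1+(2)·0+(1)·0+(1)·2 = 3
  [I]: (2)·0+(1)·0+(-2)·0+(1)·0+(2)·0+(2)·0+(1)·-1+(1)·0 = -1
  [M]: (2)·1+(1)·1+(-2)·0+(1)·1+(2)·0+(2)·1+(1)·1+(1)·0 = 7
  [T]: (2)·-3+(1)·-3+(-2)·0+(1)·-2+(2)·0+(2)·-2+(1)·-2+(1)·-1 = -18
⇒ L^3 I^-1 M^7 T^-18

{"L": 3, "I": -1, "M": 7, "T": -18}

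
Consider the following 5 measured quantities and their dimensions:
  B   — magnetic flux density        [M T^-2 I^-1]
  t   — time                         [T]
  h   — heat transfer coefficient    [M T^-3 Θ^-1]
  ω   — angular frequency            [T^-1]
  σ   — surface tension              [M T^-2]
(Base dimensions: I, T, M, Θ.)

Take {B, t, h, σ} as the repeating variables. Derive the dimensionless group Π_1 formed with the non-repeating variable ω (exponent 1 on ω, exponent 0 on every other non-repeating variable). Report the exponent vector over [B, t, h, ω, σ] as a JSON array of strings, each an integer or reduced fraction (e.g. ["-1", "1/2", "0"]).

["0", "1", "0", "1", "0"]

Dimensional matrix (I×T×M×Θ by B×t×h×ω×σ):
  I: [-1  0  0  0  0]
  T: [-2  1 -3 -1 -2]
  M: [ 1  0  1  0  1]
  Θ: [ 0  0 -1  0  0]
Echelon form has 4 nonzero rows (pivots: B,t,h,σ)
Pivot set = {B,t,h,σ}, free = {ω}
RREF:
  r0: [   1    0    0    0    0]
  r1: [   0    1    0   -1    0]
  r2: [   0    0    1    0    0]
  r3: [   0    0    0    0    1]
Fix exponent of ω at 1; solve each RREF row for its pivot's exponent:
  r0: exp(B) + (0)·1 = 0 ⇒ exp(B) = 0
  r1: exp(t) + (-1)·1 = 0 ⇒ exp(t) = 1
  r2: exp(h) + (0)·1 = 0 ⇒ exp(h) = 0
  r3: exp(σ) + (0)·1 = 0 ⇒ exp(σ) = 0
Π_1 = t · ω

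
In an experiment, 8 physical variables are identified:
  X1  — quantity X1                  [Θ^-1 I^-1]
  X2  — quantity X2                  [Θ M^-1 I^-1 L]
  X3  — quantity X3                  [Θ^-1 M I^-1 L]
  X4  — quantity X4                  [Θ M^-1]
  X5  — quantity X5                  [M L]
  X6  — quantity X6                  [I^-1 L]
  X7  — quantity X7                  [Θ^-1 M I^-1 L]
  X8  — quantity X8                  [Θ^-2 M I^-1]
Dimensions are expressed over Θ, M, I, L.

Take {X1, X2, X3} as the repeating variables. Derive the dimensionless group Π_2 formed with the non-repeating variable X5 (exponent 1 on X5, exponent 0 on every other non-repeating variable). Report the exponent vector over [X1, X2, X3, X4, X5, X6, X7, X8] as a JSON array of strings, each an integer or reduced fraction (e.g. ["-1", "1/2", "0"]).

Dimensional matrix (Θ×M×I×L by X1×X2×X3×X4×X5×X6×X7×X8):
  Θ: [-1  1 -1  1  0  0 -1 -2]
  M: [ 0 -1  1 -1  1  0  1  1]
  I: [-1 -1 -1  0  0 -1 -1 -1]
  L: [ 0  1  1  0  1  1  1  0]
Echelon form has 3 nonzero rows (pivots: X1,X2,X3)
Repeat: X1,X2,X3; free: X4,X5,X6,X7,X8
RREF:
  r0: [   1    0    0    0   -1    0    0    1]
  r1: [   0    1    0  1/2    0  1/2    0 -1/2]
  r2: [   0    0    1 -1/2    1  1/2    1  1/2]
  r3: [   0    0    0    0    0    0    0    0]
Fix exponent of X5 at 1, X4 at 0, X6 at 0, X7 at 0, X8 at 0; solve each RREF row for its pivot's exponent:
  r0: exp(X1) + (-1)·1 = 0 ⇒ exp(X1) = 1
  r1: exp(X2) + (0)·1 = 0 ⇒ exp(X2) = 0
  r2: exp(X3) + (1)·1 = 0 ⇒ exp(X3) = -1
Π_2 = X1 · X3^-1 · X5

["1", "0", "-1", "0", "1", "0", "0", "0"]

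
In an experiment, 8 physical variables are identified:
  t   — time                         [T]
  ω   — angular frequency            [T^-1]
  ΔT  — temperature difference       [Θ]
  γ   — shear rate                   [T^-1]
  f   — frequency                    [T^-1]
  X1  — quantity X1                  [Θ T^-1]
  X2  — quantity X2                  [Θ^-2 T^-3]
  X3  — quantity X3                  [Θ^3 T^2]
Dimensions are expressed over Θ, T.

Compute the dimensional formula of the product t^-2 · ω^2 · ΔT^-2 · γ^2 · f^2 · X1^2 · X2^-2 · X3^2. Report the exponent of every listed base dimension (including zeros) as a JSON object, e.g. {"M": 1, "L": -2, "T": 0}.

Dimensional matrix (Θ×T by t×ω×ΔT×γ×f×X1×X2×X3):
  Θ: [ 0  0  1  0  0  1 -2  3]
  T: [ 1 -1  0 -1 -1 -1 -3  2]
  [Θ]: (-2)·0+(2)·0+(-2)·1+(2)·0+(2)·0+(2)·1+(-2)·-2+(2)·3 = 10
  [T]: (-2)·1+(2)·-1+(-2)·0+(2)·-1+(2)·-1+(2)·-1+(-2)·-3+(2)·2 = 0
⇒ Θ^10

{"Θ": 10, "T": 0}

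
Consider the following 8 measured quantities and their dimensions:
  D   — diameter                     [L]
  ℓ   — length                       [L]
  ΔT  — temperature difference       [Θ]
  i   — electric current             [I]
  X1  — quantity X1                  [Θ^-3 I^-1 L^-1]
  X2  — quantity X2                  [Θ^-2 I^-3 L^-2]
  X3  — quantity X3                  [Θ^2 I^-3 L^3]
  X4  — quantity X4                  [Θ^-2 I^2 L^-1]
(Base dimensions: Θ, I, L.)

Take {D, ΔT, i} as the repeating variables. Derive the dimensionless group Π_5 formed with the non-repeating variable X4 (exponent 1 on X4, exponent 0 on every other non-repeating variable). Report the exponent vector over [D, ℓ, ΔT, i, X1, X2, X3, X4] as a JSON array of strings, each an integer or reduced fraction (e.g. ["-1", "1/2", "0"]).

["1", "0", "2", "-2", "0", "0", "0", "1"]

Write exponents as rows Θ,I,L / cols D,ℓ,ΔT,i,X1,X2,X3,X4:
  Θ: [ 0  0  1  0 -3 -2  2 -2]
  I: [ 0  0  0  1 -1 -3 -3  2]
  L: [ 1  1  0  0 -1 -2  3 -1]
Echelon form has 3 nonzero rows (pivots: D,ΔT,i)
Pivot set = {D,ΔT,i}, free = {ℓ,X1,X2,X3,X4}
RREF:
  r0: [   1    1    0    0   -1   -2    3   -1]
  r1: [   0    0    1    0   -3   -2    2   -2]
  r2: [   0    0    0    1   -1   -3   -3    2]
Fix exponent of X4 at 1, ℓ at 0, X1 at 0, X2 at 0, X3 at 0; solve each RREF row for its pivot's exponent:
  r0: exp(D) + (-1)·1 = 0 ⇒ exp(D) = 1
  r1: exp(ΔT) + (-2)·1 = 0 ⇒ exp(ΔT) = 2
  r2: exp(i) + (2)·1 = 0 ⇒ exp(i) = -2
Π_5 = D · ΔT^2 · i^-2 · X4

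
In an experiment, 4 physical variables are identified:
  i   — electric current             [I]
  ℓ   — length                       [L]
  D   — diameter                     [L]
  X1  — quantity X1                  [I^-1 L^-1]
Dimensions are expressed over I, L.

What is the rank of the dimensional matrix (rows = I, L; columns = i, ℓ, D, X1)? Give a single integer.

2

Write exponents as rows I,L / cols i,ℓ,D,X1:
  I: [ 1  0  0 -1]
  L: [ 0  1  1 -1]
Row reduction gives pivot columns i,ℓ; rank = 2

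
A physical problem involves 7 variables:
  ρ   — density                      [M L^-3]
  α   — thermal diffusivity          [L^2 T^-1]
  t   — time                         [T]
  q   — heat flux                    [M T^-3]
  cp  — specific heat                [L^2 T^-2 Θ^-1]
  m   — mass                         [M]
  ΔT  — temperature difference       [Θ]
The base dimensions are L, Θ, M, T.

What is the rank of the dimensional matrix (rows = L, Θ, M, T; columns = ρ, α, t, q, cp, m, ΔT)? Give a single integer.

4

Write exponents as rows L,Θ,M,T / cols ρ,α,t,q,cp,m,ΔT:
  L: [-3  2  0  0  2  0  0]
  Θ: [ 0  0  0  0 -1  0  1]
  M: [ 1  0  0  1  0  1  0]
  T: [ 0 -1  1 -3 -2  0  0]
Row reduction gives pivot columns ρ,α,t,cp; rank = 4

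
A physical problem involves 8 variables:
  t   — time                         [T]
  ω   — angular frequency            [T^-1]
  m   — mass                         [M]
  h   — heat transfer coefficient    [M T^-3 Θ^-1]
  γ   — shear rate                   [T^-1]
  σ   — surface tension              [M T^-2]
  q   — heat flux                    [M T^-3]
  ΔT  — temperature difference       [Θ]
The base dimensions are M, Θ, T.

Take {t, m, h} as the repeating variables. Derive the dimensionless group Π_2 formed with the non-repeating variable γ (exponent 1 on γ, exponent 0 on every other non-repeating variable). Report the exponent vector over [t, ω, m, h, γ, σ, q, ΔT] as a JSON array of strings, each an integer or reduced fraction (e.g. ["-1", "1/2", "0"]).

["1", "0", "0", "0", "1", "0", "0", "0"]

Write exponents as rows M,Θ,T / cols t,ω,m,h,γ,σ,q,ΔT:
  M: [ 0  0  1  1  0  1  1  0]
  Θ: [ 0  0  0 -1  0  0  0  1]
  T: [ 1 -1  0 -3 -1 -2 -3  0]
Echelon form has 3 nonzero rows (pivots: t,m,h)
Repeat: t,m,h; free: ω,γ,σ,q,ΔT
RREF:
  r0: [   1   -1    0    0   -1   -2   -3   -3]
  r1: [   0    0    1    0    0    1    1    1]
  r2: [   0    0    0    1    0    0    0   -1]
Fix exponent of γ at 1, ω at 0, σ at 0, q at 0, ΔT at 0; solve each RREF row for its pivot's exponent:
  r0: exp(t) + (-1)·1 = 0 ⇒ exp(t) = 1
  r1: exp(m) + (0)·1 = 0 ⇒ exp(m) = 0
  r2: exp(h) + (0)·1 = 0 ⇒ exp(h) = 0
Π_2 = t · γ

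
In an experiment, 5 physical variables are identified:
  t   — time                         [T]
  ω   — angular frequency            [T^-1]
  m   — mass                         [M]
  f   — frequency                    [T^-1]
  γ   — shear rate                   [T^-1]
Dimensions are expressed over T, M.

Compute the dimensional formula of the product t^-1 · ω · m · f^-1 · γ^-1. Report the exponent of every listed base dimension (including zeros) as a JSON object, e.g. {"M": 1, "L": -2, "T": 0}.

Exponent matrix [T,M] × [t,ω,m,f,γ]:
  T: [ 1 -1  0 -1 -1]
  M: [ 0  0  1  0  0]
  [T]: (-1)·1+(1)·-1+(1)·0+(-1)·-1+(-1)·-1 = 0
  [M]: (-1)·0+(1)·0+(1)·1+(-1)·0+(-1)·0 = 1
⇒ M

{"T": 0, "M": 1}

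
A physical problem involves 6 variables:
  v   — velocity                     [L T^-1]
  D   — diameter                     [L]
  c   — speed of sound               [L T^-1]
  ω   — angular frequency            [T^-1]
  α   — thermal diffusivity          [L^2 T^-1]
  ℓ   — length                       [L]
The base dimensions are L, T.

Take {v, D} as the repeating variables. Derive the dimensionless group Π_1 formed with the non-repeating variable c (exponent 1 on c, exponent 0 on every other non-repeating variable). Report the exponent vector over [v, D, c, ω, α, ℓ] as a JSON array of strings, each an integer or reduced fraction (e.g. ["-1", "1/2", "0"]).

["-1", "0", "1", "0", "0", "0"]

Dimensional matrix (L×T by v×D×c×ω×α×ℓ):
  L: [ 1  1  1  0  2  1]
  T: [-1  0 -1 -1 -1  0]
Echelon form has 2 nonzero rows (pivots: v,D)
Pivot set = {v,D}, free = {c,ω,α,ℓ}
RREF:
  r0: [   1    0    1    1    1    0]
  r1: [   0    1    0   -1    1    1]
Fix exponent of c at 1, ω at 0, α at 0, ℓ at 0; solve each RREF row for its pivot's exponent:
  r0: exp(v) + (1)·1 = 0 ⇒ exp(v) = -1
  r1: exp(D) + (0)·1 = 0 ⇒ exp(D) = 0
Π_1 = v^-1 · c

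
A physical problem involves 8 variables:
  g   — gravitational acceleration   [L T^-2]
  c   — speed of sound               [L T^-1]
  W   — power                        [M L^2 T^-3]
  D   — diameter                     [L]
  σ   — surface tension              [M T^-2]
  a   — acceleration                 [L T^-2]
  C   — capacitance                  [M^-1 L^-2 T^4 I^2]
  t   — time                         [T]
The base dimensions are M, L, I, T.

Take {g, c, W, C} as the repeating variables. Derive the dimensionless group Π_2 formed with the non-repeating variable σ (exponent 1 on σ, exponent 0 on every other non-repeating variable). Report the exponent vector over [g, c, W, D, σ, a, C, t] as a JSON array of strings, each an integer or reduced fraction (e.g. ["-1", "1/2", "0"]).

["-1", "3", "-1", "0", "1", "0", "0", "0"]

Dimensional matrix (M×L×I×T by g×c×W×D×σ×a×C×t):
  M: [ 0  0  1  0  1  0 -1  0]
  L: [ 1  1  2  1  0  1 -2  0]
  I: [ 0  0  0  0  0  0  2  0]
  T: [-2 -1 -3  0 -2 -2  4  1]
RREF → pivots at {g,c,W,C} ⇒ r = 4
Repeat: g,c,W,C; free: D,σ,a,t
RREF:
  r0: [   1    0    0   -1    1    1    0   -1]
  r1: [   0    1    0    2   -3    0    0    1]
  r2: [   0    0    1    0    1    0    0    0]
  r3: [   0    0    0    0    0    0    1    0]
Fix exponent of σ at 1, D at 0, a at 0, t at 0; solve each RREF row for its pivot's exponent:
  r0: exp(g) + (1)·1 = 0 ⇒ exp(g) = -1
  r1: exp(c) + (-3)·1 = 0 ⇒ exp(c) = 3
  r2: exp(W) + (1)·1 = 0 ⇒ exp(W) = -1
  r3: exp(C) + (0)·1 = 0 ⇒ exp(C) = 0
Π_2 = g^-1 · c^3 · W^-1 · σ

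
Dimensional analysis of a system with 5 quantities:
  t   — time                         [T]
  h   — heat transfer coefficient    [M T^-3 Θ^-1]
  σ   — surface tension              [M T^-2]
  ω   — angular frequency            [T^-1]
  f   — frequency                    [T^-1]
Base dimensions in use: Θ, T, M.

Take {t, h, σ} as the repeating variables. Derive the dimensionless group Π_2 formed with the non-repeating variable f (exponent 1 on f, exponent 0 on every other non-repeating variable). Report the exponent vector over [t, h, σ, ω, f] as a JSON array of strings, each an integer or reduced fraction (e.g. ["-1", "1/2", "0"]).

Dimensional matrix (Θ×T×M by t×h×σ×ω×f):
  Θ: [ 0 -1  0  0  0]
  T: [ 1 -3 -2 -1 -1]
  M: [ 0  1  1  0  0]
RREF → pivots at {t,h,σ} ⇒ r = 3
Pivot set = {t,h,σ}, free = {ω,f}
RREF:
  r0: [   1    0    0   -1   -1]
  r1: [   0    1    0    0    0]
  r2: [   0    0    1    0    0]
Fix exponent of f at 1, ω at 0; solve each RREF row for its pivot's exponent:
  r0: exp(t) + (-1)·1 = 0 ⇒ exp(t) = 1
  r1: exp(h) + (0)·1 = 0 ⇒ exp(h) = 0
  r2: exp(σ) + (0)·1 = 0 ⇒ exp(σ) = 0
Π_2 = t · f

["1", "0", "0", "0", "1"]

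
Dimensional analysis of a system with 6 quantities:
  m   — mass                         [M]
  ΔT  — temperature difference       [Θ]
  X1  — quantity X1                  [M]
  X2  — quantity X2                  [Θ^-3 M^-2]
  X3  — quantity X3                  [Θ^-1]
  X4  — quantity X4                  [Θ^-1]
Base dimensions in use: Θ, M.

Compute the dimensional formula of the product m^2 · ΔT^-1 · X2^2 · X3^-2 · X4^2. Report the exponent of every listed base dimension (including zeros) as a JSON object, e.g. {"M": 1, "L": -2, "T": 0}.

Write exponents as rows Θ,M / cols m,ΔT,X1,X2,X3,X4:
  Θ: [ 0  1  0 -3 -1 -1]
  M: [ 1  0  1 -2  0  0]
  [Θ]: (2)·0+(-1)·1+(2)·-3+(-2)·-1+(2)·-1 = -7
  [M]: (2)·1+(-1)·0+(2)·-2+(-2)·0+(2)·0 = -2
⇒ Θ^-7 M^-2

{"Θ": -7, "M": -2}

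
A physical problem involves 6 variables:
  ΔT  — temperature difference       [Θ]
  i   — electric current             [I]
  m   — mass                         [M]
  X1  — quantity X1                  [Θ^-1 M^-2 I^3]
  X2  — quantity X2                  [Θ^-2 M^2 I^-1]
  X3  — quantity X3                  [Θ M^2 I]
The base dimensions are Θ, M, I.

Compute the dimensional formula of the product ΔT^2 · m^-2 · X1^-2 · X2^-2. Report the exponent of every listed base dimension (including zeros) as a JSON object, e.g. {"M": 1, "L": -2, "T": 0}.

{"Θ": 8, "M": -2, "I": -4}

Dimensional matrix (Θ×M×I by ΔT×i×m×X1×X2×X3):
  Θ: [ 1  0  0 -1 -2  1]
  M: [ 0  0  1 -2  2  2]
  I: [ 0  1  0  3 -1  1]
  [Θ]: (2)·1+(-2)·0+(-2)·-1+(-2)·-2 = 8
  [M]: (2)·0+(-2)·1+(-2)·-2+(-2)·2 = -2
  [I]: (2)·0+(-2)·0+(-2)·3+(-2)·-1 = -4
⇒ Θ^8 M^-2 I^-4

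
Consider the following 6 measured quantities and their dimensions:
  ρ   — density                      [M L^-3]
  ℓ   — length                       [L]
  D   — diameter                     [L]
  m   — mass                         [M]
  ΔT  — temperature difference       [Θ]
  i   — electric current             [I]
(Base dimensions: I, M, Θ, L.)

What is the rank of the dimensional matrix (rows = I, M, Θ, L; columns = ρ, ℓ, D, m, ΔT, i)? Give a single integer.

4

Write exponents as rows I,M,Θ,L / cols ρ,ℓ,D,m,ΔT,i:
  I: [ 0  0  0  0  0  1]
  M: [ 1  0  0  1  0  0]
  Θ: [ 0  0  0  0  1  0]
  L: [-3  1  1  0  0  0]
Echelon form has 4 nonzero rows (pivots: ρ,ℓ,ΔT,i)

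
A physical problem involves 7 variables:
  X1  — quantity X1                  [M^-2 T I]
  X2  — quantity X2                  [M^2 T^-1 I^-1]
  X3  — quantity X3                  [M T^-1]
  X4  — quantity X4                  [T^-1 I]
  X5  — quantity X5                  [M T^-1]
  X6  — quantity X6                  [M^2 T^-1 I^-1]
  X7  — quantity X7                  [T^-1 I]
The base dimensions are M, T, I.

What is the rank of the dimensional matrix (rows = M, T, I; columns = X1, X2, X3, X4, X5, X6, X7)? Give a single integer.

2

Write exponents as rows M,T,I / cols X1,X2,X3,X4,X5,X6,X7:
  M: [-2  2  1  0  1  2  0]
  T: [ 1 -1 -1 -1 -1 -1 -1]
  I: [ 1 -1  0  1  0 -1  1]
Row reduction gives pivot columns X1,X3; rank = 2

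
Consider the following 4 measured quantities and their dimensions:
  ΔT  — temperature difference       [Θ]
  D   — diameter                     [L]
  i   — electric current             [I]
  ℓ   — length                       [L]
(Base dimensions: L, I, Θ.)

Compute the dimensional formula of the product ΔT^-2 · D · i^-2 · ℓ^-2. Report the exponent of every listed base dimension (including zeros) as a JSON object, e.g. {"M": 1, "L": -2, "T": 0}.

{"L": -1, "I": -2, "Θ": -2}

Dimensional matrix (L×I×Θ by ΔT×D×i×ℓ):
  L: [ 0  1  0  1]
  I: [ 0  0  1  0]
  Θ: [ 1  0  0  0]
  [L]: (-2)·0+(1)·1+(-2)·0+(-2)·1 = -1
  [I]: (-2)·0+(1)·0+(-2)·1+(-2)·0 = -2
  [Θ]: (-2)·1+(1)·0+(-2)·0+(-2)·0 = -2
⇒ L^-1 I^-2 Θ^-2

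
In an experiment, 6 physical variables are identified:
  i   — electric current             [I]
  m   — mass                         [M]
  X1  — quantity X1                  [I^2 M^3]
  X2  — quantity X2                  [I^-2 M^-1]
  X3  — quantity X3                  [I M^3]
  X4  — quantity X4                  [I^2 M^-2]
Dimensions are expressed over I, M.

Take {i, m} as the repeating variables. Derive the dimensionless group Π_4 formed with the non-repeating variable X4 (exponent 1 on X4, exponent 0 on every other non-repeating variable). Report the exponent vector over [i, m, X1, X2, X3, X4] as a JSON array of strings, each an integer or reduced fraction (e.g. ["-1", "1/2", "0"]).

Write exponents as rows I,M / cols i,m,X1,X2,X3,X4:
  I: [ 1  0  2 -2  1  2]
  M: [ 0  1  3 -1  3 -2]
Row reduction gives pivot columns i,m; rank = 2
Pivot set = {i,m}, free = {X1,X2,X3,X4}
RREF:
  r0: [   1    0    2   -2    1    2]
  r1: [   0    1    3   -1    3   -2]
Fix exponent of X4 at 1, X1 at 0, X2 at 0, X3 at 0; solve each RREF row for its pivot's exponent:
  r0: exp(i) + (2)·1 = 0 ⇒ exp(i) = -2
  r1: exp(m) + (-2)·1 = 0 ⇒ exp(m) = 2
Π_4 = i^-2 · m^2 · X4

["-2", "2", "0", "0", "0", "1"]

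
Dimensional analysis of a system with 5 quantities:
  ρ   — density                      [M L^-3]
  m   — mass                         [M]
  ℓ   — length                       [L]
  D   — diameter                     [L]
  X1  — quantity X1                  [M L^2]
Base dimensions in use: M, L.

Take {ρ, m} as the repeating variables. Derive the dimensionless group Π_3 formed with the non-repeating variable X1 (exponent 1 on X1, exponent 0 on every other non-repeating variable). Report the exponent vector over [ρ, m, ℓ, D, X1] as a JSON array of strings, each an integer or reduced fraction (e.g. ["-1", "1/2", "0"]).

Write exponents as rows M,L / cols ρ,m,ℓ,D,X1:
  M: [ 1  1  0  0  1]
  L: [-3  0  1  1  2]
RREF → pivots at {ρ,m} ⇒ r = 2
Pivot set = {ρ,m}, free = {ℓ,D,X1}
RREF:
  r0: [   1    0 -1/3 -1/3 -2/3]
  r1: [   0    1  1/3  1/3  5/3]
Fix exponent of X1 at 1, ℓ at 0, D at 0; solve each RREF row for its pivot's exponent:
  r0: exp(ρ) + (-2/3)·1 = 0 ⇒ exp(ρ) = 2/3
  r1: exp(m) + (5/3)·1 = 0 ⇒ exp(m) = -5/3
Π_3 = ρ^(2/3) · m^(-5/3) · X1

["2/3", "-5/3", "0", "0", "1"]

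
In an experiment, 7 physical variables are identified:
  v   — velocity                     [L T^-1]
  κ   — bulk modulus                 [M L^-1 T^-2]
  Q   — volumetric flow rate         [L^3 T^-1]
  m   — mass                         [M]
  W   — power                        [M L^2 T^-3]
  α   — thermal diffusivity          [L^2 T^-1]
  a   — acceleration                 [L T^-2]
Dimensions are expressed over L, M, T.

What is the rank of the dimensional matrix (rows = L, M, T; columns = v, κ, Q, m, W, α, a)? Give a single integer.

3

Exponent matrix [L,M,T] × [v,κ,Q,m,W,α,a]:
  L: [ 1 -1  3  0  2  2  1]
  M: [ 0  1  0  1  1  0  0]
  T: [-1 -2 -1  0 -3 -1 -2]
RREF → pivots at {v,κ,Q} ⇒ r = 3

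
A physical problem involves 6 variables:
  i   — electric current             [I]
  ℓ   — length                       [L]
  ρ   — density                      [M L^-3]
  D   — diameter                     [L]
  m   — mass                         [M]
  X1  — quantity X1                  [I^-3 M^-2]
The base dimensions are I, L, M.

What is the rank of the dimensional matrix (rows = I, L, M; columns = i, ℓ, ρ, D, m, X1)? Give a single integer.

3

Dimensional matrix (I×L×M by i×ℓ×ρ×D×m×X1):
  I: [ 1  0  0  0  0 -3]
  L: [ 0  1 -3  1  0  0]
  M: [ 0  0  1  0  1 -2]
Row reduction gives pivot columns i,ℓ,ρ; rank = 3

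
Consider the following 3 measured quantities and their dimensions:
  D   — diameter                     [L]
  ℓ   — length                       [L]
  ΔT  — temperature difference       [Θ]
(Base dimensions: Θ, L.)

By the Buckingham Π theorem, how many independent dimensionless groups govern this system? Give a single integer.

1

Dimensional matrix (Θ×L by D×ℓ×ΔT):
  Θ: [ 0  0  1]
  L: [ 1  1  0]
Row reduction gives pivot columns D,ΔT; rank = 2
3 vars − rank 2 = 1 Π group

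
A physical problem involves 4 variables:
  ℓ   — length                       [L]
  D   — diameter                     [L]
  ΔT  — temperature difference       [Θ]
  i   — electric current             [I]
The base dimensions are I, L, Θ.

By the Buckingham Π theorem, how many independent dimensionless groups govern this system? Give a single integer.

1

Exponent matrix [I,L,Θ] × [ℓ,D,ΔT,i]:
  I: [ 0  0  0  1]
  L: [ 1  1  0  0]
  Θ: [ 0  0  1  0]
Row reduction gives pivot columns ℓ,ΔT,i; rank = 3
4 vars − rank 3 = 1 Π group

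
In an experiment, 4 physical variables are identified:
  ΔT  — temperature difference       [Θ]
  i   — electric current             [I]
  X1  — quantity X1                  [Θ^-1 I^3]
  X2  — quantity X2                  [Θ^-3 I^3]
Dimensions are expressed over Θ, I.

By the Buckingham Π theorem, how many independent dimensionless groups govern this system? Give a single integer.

Dimensional matrix (Θ×I by ΔT×i×X1×X2):
  Θ: [ 1  0 -1 -3]
  I: [ 0  1  3  3]
Row reduction gives pivot columns ΔT,i; rank = 2
4 vars − rank 2 = 2 Π groups

2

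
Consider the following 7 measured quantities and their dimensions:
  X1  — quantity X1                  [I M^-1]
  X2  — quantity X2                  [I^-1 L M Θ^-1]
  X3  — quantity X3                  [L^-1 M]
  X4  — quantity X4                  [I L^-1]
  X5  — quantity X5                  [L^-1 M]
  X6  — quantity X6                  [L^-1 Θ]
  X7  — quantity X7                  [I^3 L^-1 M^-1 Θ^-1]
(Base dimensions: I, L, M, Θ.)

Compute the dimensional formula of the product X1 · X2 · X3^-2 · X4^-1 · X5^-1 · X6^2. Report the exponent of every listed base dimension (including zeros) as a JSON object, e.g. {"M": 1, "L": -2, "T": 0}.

Write exponents as rows I,L,M,Θ / cols X1,X2,X3,X4,X5,X6,X7:
  I: [ 1 -1  0  1  0  0  3]
  L: [ 0  1 -1 -1 -1 -1 -1]
  M: [-1  1  1  0  1  0 -1]
  Θ: [ 0 -1  0  0  0  1 -1]
  [I]: (1)·1+(1)·-1+(-2)·0+(-1)·1+(-1)·0+(2)·0 = -1
  [L]: (1)·0+(1)·1+(-2)·-1+(-1)·-1+(-1)·-1+(2)·-1 = 3
  [M]: (1)·-1+(1)·1+(-2)·1+(-1)·0+(-1)·1+(2)·0 = -3
  [Θ]: (1)·0+(1)·-1+(-2)·0+(-1)·0+(-1)·0+(2)·1 = 1
⇒ I^-1 L^3 M^-3 Θ

{"I": -1, "L": 3, "M": -3, "Θ": 1}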